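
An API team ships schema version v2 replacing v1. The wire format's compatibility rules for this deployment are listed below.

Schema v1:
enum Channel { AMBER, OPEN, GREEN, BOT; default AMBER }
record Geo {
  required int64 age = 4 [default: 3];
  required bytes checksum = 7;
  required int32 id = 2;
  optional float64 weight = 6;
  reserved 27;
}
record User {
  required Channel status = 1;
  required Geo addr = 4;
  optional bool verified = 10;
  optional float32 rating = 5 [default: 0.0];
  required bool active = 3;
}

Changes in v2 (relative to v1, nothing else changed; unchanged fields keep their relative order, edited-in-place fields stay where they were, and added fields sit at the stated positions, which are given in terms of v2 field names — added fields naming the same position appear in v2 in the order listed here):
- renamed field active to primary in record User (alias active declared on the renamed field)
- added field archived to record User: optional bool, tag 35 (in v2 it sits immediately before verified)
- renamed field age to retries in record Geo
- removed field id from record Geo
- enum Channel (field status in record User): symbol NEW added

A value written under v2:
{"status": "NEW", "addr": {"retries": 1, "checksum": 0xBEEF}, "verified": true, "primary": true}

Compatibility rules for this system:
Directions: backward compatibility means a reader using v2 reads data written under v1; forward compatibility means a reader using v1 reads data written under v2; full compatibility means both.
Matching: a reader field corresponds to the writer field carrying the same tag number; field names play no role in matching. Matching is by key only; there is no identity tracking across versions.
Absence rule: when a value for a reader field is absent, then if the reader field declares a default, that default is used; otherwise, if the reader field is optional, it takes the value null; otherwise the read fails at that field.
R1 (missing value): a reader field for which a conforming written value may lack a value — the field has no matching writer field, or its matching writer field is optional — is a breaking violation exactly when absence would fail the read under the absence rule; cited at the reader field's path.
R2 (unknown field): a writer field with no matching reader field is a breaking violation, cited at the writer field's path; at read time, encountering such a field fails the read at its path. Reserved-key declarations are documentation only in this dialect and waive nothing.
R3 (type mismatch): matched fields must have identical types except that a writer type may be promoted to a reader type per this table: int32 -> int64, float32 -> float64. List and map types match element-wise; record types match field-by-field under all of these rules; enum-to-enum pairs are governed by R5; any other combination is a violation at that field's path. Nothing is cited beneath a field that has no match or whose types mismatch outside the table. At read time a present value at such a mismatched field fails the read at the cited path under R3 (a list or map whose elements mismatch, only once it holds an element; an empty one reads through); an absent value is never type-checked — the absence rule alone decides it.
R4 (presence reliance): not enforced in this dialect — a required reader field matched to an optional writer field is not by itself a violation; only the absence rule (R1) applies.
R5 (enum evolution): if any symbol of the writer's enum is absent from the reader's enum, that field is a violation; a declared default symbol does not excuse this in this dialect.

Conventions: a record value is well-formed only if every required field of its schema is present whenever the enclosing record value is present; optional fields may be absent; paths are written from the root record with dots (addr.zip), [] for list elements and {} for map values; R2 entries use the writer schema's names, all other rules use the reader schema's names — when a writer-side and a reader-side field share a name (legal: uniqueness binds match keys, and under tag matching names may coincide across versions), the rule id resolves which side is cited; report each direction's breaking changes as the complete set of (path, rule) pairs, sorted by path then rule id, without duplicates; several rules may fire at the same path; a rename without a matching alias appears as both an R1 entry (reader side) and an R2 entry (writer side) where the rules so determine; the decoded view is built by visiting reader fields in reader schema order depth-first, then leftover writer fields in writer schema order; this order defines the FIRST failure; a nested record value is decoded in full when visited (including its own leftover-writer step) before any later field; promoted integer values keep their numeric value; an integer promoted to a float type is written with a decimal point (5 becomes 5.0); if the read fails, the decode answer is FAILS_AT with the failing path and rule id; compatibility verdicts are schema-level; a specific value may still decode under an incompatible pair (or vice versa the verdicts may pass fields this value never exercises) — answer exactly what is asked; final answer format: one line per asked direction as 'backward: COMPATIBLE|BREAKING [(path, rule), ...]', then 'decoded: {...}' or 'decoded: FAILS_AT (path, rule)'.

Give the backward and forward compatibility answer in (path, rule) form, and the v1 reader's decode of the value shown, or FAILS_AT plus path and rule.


backward: BREAKING [(addr.id, R2)]; forward: BREAKING [(addr.id, R1), (archived, R2), (status, R5)]; decoded: FAILS_AT (status, R5)

in User below, arrows point writer -> reader
backward for User (reader v2, writer v1):
  status: Channel -> Channel, writer required; from status
  addr: Geo -> Geo, writer required; from addr
  archived: no writer match
  verified: bool -> bool, writer optional; from verified
  rating: float32 -> float32, writer optional; from rating
  primary: bool -> bool, writer required; from active
  addr.retries: int64 -> int64, writer required; from addr.age
  addr.checksum: bytes -> bytes, writer required; from addr.checksum
  addr.weight: float64 -> float64, writer optional; from addr.weight
  writer addr.id: unknown to reader
  breaking: (addr.id, R2)
  => backward verdict for User: BREAKING, 1 violation(s)
forward for User (reader v1, writer v2):
  status: Channel -> Channel, writer required; from status
  addr: Geo -> Geo, writer required; from addr
  verified: bool -> bool, writer optional; from verified
  rating: float32 -> float32, writer optional; from rating
  active: bool -> bool, writer required; from primary
  writer archived: unknown to reader
  addr.age: int64 -> int64, writer required; from addr.retries
  addr.checksum: bytes -> bytes, writer required; from addr.checksum
  addr.id: no writer match
  addr.weight: float64 -> float64, writer optional; from addr.weight
  breaking: (addr.id, R1)
  breaking: (archived, R2)
  breaking: (status, R5)
  => forward verdict for User: BREAKING, 3 violation(s)
decoding the User value with the v1 reader:
  read fails at status under R5
  => FAILS_AT (status, R5)


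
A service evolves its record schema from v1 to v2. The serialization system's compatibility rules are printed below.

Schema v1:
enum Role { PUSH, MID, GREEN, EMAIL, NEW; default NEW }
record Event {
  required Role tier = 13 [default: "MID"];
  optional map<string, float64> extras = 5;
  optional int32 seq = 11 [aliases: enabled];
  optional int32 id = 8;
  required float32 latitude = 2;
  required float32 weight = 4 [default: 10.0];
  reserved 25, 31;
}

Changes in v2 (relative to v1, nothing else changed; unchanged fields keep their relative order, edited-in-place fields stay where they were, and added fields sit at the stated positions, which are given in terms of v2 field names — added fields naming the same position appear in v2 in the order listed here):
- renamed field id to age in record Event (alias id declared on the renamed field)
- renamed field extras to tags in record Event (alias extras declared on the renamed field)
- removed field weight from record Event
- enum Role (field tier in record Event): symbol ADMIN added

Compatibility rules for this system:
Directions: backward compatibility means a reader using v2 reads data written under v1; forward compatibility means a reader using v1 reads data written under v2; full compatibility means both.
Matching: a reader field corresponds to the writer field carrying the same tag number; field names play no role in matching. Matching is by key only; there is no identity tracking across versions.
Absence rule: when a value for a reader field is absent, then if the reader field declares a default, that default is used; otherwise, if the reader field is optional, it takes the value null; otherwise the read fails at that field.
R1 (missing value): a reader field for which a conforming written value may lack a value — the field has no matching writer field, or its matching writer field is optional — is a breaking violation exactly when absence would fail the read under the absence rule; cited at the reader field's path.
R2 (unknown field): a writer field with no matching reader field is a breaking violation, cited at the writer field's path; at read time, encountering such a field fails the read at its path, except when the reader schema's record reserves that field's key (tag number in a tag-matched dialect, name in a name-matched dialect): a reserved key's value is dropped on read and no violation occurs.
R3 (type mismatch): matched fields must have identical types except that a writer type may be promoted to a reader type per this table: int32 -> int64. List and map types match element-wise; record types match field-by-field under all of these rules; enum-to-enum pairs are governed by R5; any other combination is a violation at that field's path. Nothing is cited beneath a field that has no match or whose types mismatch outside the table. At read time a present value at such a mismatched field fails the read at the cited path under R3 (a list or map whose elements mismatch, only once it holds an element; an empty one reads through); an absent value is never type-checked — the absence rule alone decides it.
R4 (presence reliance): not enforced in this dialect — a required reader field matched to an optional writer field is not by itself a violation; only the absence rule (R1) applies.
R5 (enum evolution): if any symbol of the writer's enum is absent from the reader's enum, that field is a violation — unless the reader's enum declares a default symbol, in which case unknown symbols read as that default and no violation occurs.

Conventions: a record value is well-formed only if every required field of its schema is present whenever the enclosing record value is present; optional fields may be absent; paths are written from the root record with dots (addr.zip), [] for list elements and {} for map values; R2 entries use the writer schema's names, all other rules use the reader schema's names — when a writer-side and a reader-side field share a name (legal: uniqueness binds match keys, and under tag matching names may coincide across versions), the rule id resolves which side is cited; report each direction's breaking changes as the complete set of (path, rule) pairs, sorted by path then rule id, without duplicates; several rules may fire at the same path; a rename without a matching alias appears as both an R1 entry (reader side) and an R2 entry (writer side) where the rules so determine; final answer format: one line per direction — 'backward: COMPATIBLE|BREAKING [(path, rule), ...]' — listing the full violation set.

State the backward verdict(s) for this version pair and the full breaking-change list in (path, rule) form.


in Event below, arrows point writer -> reader
checking backward for Event: reader v2 against writer v1:
  tier: Role -> Role, writer required; from tier
  tags: map<string, float64> -> map<string, float64>, writer optional; from extras
  seq: int32 -> int32, writer optional; from seq
  age: int32 -> int32, writer optional; from id
  latitude: float32 -> float32, writer required; from latitude
  writer field weight has no reader counterpart
  rule R2 violated at weight
  => 1 violation(s): backward is BREAKING for Event
remaining Event differences; none change what is asked:
  renamed field id to age in record Event (alias id declared on the renamed field) -> triggers nothing under Event's printed rules — same verdict
  renamed field extras to tags in record Event (alias extras declared on the renamed field) -> triggers nothing under Event's printed rules — same verdict
  enum Role (field tier in record Event): symbol ADMIN added -> triggers nothing under Event's printed rules — same verdict

backward: BREAKING [(weight, R2)]


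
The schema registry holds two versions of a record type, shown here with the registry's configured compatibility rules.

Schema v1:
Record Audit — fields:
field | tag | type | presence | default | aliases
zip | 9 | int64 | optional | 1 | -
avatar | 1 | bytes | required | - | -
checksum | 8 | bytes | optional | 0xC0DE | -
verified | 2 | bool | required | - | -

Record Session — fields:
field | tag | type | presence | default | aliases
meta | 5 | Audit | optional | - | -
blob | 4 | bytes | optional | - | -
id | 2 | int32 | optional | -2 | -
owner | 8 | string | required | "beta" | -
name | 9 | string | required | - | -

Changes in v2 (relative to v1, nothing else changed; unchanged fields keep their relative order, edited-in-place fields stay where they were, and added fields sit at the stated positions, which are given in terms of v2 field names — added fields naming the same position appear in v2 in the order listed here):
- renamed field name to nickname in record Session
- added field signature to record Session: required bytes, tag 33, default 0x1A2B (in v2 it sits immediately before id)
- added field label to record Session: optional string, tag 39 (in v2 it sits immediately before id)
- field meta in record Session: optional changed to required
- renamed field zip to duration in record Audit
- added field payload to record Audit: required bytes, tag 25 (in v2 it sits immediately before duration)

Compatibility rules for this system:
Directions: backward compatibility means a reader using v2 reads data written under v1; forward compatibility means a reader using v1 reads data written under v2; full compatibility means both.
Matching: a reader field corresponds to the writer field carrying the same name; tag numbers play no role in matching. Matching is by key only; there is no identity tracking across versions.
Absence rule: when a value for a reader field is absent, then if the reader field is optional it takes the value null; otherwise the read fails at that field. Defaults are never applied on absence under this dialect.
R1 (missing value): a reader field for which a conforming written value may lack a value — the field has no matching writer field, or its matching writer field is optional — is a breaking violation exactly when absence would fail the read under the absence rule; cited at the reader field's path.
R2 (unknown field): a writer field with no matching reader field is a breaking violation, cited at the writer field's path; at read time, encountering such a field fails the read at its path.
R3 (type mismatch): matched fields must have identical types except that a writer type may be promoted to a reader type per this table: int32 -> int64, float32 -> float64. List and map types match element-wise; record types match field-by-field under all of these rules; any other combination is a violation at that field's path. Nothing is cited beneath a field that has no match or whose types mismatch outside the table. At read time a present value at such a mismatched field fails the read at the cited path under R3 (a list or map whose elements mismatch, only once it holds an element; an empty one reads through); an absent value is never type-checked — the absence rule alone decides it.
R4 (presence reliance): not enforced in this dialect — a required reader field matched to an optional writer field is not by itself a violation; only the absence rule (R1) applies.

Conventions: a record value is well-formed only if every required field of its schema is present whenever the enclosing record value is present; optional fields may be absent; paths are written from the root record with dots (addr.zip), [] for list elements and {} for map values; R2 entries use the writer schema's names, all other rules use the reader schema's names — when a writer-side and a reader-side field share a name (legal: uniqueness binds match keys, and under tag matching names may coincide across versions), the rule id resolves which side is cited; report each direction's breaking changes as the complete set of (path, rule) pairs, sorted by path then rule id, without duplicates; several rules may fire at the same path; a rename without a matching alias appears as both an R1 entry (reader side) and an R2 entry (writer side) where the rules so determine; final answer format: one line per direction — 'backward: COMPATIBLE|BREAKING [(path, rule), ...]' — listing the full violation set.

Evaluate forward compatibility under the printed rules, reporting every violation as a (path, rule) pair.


forward: BREAKING [(label, R2), (meta.duration, R2), (meta.payload, R2), (name, R1), (nickname, R2), (signature, R2)]

in Session below, arrows point writer -> reader
forward on Session — v1 reading data written by v2:
  meta <- meta (Audit -> Audit, writer required)
  blob <- blob (bytes -> bytes, writer optional)
  id <- id (int32 -> int32, writer optional)
  owner <- owner (string -> string, writer required)
  no writer field matches reader name
  signature (writer side), unknown to reader
  label (writer side), unknown to reader
  nickname (writer side), unknown to reader
  no writer field matches reader meta.zip
  meta.avatar <- meta.avatar (bytes -> bytes, writer required)
  meta.checksum <- meta.checksum (bytes -> bytes, writer optional)
  meta.verified <- meta.verified (bool -> bool, writer required)
  meta.payload (writer side), unknown to reader
  meta.duration (writer side), unknown to reader
  R2 fires at label
  R2 fires at meta.duration
  R2 fires at meta.payload
  R1 fires at name
  R2 fires at nickname
  R2 fires at signature
  forward on Session therefore BREAKING (6)
ruling out the remaining Session differences:
  field meta in record Session: optional changed to required -> matters only for Session's backward compatibility — outside the asked direction


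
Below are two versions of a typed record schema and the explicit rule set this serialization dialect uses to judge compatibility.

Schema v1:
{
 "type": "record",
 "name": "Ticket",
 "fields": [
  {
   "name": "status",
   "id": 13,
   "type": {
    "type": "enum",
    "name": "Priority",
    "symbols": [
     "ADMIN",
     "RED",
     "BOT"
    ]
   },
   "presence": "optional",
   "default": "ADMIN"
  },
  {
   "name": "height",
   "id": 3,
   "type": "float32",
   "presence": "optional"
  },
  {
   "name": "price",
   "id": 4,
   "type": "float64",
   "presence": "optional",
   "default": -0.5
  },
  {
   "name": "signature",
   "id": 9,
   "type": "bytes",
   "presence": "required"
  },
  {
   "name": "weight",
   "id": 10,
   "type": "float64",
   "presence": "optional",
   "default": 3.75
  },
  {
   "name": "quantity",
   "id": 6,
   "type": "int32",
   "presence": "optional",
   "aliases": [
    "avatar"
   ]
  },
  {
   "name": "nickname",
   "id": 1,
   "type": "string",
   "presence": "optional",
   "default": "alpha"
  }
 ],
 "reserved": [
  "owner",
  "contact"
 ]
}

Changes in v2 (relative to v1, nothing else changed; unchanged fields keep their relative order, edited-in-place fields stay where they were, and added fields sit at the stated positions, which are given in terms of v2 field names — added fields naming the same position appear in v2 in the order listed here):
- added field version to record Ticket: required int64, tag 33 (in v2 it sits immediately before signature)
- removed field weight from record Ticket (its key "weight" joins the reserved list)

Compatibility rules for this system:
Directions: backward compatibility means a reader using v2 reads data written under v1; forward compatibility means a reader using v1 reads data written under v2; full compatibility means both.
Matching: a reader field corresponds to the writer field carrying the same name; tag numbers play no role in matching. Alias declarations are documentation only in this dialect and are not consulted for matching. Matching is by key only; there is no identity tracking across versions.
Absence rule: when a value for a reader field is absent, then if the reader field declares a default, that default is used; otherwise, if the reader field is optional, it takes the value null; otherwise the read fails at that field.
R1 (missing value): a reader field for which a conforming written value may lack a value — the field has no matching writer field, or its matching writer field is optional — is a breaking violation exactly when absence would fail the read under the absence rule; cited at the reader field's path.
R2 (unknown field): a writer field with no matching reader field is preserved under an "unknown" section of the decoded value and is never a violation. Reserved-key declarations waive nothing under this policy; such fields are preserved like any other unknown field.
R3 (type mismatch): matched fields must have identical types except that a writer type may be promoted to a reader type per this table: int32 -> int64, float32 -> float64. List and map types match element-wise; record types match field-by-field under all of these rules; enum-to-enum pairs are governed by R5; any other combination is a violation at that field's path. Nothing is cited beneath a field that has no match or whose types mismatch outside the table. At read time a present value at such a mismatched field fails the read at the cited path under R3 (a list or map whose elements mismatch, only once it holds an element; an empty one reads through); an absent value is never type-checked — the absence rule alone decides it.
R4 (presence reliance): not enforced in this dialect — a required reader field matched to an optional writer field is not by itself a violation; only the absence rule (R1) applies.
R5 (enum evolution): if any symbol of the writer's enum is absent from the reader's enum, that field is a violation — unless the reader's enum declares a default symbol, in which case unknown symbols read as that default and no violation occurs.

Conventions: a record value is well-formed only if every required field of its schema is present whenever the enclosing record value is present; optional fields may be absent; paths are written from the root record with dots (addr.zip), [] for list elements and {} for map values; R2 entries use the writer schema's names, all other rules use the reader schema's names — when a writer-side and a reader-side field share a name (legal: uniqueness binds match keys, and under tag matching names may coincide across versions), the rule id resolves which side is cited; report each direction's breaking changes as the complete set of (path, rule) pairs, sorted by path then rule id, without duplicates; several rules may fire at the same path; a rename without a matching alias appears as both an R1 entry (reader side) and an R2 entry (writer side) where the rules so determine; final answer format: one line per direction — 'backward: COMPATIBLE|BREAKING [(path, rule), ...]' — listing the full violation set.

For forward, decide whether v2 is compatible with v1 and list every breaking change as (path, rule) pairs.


forward: COMPATIBLE []

arrows below run writer -> reader for Ticket
forward pass over Ticket, reader schema v1, writer schema v2:
  Priority -> Priority, writer optional: status aligns to status
  float32 -> float32, writer optional: height aligns to height
  float64 -> float64, writer optional: price aligns to price
  bytes -> bytes, writer required: signature aligns to signature
  weight: no writer match
  int32 -> int32, writer optional: quantity aligns to quantity
  string -> string, writer optional: nickname aligns to nickname
  writer field version has no reader counterpart
  nothing fires on Ticket: forward is COMPATIBLE
ruling out the remaining Ticket differences:
  added field version to record Ticket: required int64, tag 33 (in v2 it sits immediately before signature) -> affects backward compatibility only, which is not asked
  removed field weight from record Ticket (its key "weight" joins the reserved list) -> inert for the asked Ticket verdict: nothing fires


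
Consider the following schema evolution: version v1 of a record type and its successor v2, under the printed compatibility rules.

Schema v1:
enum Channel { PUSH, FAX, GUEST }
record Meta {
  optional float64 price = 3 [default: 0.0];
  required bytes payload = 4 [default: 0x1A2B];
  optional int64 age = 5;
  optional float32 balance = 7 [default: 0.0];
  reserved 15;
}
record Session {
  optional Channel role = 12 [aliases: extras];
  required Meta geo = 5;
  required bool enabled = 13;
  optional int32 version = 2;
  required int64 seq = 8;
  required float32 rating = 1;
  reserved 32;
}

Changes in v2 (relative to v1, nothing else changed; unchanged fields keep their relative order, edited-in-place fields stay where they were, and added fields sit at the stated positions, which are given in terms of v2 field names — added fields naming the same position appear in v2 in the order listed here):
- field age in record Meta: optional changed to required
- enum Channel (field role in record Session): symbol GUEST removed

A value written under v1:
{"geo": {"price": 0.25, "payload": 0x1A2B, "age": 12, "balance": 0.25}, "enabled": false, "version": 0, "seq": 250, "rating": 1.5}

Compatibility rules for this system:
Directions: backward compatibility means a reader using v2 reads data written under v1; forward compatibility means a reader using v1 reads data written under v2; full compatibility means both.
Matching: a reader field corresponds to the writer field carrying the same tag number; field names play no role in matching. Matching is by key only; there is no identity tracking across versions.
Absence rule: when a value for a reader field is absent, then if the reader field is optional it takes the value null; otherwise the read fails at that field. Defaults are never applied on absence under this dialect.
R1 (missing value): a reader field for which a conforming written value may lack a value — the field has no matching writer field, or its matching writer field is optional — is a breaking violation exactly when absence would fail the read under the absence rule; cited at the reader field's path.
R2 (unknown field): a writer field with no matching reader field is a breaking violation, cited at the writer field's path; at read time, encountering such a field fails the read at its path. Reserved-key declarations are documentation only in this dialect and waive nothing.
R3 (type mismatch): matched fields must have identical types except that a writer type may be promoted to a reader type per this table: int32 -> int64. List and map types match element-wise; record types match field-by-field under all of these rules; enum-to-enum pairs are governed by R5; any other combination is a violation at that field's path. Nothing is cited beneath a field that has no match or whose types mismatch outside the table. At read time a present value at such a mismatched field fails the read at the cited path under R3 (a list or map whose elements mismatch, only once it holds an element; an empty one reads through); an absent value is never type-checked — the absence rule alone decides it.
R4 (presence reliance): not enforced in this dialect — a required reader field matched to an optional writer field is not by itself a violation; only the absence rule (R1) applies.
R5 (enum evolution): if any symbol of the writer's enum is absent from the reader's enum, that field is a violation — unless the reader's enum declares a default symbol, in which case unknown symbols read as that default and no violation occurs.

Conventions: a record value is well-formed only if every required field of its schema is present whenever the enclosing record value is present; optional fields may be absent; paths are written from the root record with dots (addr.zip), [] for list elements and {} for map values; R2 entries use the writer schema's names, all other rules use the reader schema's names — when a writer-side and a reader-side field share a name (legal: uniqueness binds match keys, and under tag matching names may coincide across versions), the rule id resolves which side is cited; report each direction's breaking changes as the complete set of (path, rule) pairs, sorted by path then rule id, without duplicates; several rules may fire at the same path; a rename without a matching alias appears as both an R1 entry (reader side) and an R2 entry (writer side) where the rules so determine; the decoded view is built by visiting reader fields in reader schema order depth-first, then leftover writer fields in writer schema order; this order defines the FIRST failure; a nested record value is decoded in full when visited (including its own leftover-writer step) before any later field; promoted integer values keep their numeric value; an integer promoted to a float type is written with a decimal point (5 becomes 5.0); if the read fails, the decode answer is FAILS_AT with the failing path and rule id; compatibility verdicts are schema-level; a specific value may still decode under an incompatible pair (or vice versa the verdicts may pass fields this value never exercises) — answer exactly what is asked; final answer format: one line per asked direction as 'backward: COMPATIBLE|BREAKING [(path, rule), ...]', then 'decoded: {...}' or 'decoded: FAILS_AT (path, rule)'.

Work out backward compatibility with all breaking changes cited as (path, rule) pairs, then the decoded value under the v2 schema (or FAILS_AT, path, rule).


backward: BREAKING [(geo.age, R1), (role, R5)]; decoded: {"role": null, "geo": {"price": 0.25, "payload": 0x1A2B, "age": 12, "balance": 0.25}, "enabled": false, "version": 0, "seq": 250, "rating": 1.5}

in Session below, arrows point writer -> reader
backward pass over Session, reader schema v2, writer schema v1:
  role: Channel -> Channel, writer optional; from role
  geo: Meta -> Meta, writer required; from geo
  enabled: bool -> bool, writer required; from enabled
  version: int32 -> int32, writer optional; from version
  seq: int64 -> int64, writer required; from seq
  rating: float32 -> float32, writer required; from rating
  geo.price: float64 -> float64, writer optional; from geo.price
  geo.payload: bytes -> bytes, writer required; from geo.payload
  geo.age: int64 -> int64, writer optional; from geo.age
  geo.balance: float32 -> float32, writer optional; from geo.balance
  breaking: (geo.age, R1)
  breaking: (role, R5)
  => backward verdict for Session: BREAKING, 2 violation(s)
decode walk for Session under reader schema v2:
  role := null (missing; optional => null)
  geo.price := 0.25
  geo.payload := 0x1A2B
  geo.age := 12
  geo.balance := 0.25
  enabled := false
  version := 0
  seq := 250
  rating := 1.5
  => decoded: {"role": null, "geo": {"price": 0.25, "payload": 0x1A2B, "age": 12, "balance": 0.25}, "enabled": false, "version": 0, "seq": 250, "rating": 1.5}


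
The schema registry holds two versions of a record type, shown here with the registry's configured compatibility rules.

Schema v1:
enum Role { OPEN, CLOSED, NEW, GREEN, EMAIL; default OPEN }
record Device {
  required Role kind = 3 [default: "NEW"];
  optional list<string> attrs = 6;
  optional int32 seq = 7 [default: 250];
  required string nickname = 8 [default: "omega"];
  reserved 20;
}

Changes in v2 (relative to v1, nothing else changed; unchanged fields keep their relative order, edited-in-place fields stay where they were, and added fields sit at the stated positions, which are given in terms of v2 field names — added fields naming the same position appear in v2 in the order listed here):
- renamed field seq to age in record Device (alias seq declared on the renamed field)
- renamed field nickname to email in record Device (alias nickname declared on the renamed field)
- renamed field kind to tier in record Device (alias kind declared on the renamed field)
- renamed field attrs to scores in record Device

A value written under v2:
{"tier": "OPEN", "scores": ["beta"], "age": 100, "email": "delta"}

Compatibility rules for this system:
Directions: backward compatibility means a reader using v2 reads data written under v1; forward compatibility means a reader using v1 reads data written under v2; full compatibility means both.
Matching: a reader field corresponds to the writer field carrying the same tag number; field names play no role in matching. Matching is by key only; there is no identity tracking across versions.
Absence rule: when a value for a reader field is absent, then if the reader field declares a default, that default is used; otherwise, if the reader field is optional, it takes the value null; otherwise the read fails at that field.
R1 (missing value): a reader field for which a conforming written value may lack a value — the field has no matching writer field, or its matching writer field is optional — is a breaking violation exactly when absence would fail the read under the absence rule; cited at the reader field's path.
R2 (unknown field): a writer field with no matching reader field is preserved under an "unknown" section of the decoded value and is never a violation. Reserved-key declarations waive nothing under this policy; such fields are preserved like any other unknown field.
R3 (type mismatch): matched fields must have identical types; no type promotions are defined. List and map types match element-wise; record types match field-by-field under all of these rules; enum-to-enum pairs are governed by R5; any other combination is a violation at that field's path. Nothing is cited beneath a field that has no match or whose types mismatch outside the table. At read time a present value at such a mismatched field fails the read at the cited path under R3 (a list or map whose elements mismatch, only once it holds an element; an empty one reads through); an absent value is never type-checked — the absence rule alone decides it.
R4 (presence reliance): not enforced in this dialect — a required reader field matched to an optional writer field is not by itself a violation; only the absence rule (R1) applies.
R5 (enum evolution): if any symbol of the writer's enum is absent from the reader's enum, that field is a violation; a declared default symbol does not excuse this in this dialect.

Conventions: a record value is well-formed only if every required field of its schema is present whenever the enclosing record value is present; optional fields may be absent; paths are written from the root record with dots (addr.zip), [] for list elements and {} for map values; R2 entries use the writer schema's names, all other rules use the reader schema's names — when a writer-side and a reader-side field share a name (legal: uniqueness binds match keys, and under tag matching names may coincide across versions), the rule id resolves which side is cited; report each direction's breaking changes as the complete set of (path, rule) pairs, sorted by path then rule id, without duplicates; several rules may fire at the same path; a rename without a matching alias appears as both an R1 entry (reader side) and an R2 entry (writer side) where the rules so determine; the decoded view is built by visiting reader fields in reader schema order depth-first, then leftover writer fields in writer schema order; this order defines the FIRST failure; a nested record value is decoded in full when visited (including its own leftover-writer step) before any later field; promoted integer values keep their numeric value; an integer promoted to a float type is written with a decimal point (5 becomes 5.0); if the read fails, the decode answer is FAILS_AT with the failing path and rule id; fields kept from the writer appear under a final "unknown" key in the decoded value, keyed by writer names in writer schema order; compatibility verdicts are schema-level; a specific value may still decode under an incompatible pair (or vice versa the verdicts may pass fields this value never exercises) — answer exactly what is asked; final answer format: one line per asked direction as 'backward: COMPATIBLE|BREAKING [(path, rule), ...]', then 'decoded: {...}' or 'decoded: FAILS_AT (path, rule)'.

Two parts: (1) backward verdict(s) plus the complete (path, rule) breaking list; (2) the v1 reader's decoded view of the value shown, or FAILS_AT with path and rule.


backward: COMPATIBLE []; decoded: {"kind": "OPEN", "attrs": ["beta"], "seq": 100, "nickname": "delta"}

arrows below run writer -> reader for Device
backward for Device (reader v2, writer v1):
  writer required, Role -> Role: reader tier maps from writer kind
  writer optional, list<string> -> list<string>: reader scores maps from writer attrs
  writer optional, int32 -> int32: reader age maps from writer seq
  writer required, string -> string: reader email maps from writer nickname
  => no violations; backward on Device: COMPATIBLE
decode walk for Device under reader schema v1:
  kind := "OPEN" (from writer tier)
  attrs := ["beta"] (from writer scores)
  seq := 100 (from writer age)
  nickname := "delta" (from writer email)
  => decoded: {"kind": "OPEN", "attrs": ["beta"], "seq": 100, "nickname": "delta"}
the other Device changes do not affect what is asked:
  renamed field seq to age in record Device (alias seq declared on the renamed field) -> inert for the asked Device verdict: nothing fires
  renamed field nickname to email in record Device (alias nickname declared on the renamed field) -> inert for the asked Device verdict: nothing fires
  renamed field kind to tier in record Device (alias kind declared on the renamed field) -> inert for the asked Device verdict: nothing fires
  renamed field attrs to scores in record Device -> inert for the asked Device verdict: nothing fires


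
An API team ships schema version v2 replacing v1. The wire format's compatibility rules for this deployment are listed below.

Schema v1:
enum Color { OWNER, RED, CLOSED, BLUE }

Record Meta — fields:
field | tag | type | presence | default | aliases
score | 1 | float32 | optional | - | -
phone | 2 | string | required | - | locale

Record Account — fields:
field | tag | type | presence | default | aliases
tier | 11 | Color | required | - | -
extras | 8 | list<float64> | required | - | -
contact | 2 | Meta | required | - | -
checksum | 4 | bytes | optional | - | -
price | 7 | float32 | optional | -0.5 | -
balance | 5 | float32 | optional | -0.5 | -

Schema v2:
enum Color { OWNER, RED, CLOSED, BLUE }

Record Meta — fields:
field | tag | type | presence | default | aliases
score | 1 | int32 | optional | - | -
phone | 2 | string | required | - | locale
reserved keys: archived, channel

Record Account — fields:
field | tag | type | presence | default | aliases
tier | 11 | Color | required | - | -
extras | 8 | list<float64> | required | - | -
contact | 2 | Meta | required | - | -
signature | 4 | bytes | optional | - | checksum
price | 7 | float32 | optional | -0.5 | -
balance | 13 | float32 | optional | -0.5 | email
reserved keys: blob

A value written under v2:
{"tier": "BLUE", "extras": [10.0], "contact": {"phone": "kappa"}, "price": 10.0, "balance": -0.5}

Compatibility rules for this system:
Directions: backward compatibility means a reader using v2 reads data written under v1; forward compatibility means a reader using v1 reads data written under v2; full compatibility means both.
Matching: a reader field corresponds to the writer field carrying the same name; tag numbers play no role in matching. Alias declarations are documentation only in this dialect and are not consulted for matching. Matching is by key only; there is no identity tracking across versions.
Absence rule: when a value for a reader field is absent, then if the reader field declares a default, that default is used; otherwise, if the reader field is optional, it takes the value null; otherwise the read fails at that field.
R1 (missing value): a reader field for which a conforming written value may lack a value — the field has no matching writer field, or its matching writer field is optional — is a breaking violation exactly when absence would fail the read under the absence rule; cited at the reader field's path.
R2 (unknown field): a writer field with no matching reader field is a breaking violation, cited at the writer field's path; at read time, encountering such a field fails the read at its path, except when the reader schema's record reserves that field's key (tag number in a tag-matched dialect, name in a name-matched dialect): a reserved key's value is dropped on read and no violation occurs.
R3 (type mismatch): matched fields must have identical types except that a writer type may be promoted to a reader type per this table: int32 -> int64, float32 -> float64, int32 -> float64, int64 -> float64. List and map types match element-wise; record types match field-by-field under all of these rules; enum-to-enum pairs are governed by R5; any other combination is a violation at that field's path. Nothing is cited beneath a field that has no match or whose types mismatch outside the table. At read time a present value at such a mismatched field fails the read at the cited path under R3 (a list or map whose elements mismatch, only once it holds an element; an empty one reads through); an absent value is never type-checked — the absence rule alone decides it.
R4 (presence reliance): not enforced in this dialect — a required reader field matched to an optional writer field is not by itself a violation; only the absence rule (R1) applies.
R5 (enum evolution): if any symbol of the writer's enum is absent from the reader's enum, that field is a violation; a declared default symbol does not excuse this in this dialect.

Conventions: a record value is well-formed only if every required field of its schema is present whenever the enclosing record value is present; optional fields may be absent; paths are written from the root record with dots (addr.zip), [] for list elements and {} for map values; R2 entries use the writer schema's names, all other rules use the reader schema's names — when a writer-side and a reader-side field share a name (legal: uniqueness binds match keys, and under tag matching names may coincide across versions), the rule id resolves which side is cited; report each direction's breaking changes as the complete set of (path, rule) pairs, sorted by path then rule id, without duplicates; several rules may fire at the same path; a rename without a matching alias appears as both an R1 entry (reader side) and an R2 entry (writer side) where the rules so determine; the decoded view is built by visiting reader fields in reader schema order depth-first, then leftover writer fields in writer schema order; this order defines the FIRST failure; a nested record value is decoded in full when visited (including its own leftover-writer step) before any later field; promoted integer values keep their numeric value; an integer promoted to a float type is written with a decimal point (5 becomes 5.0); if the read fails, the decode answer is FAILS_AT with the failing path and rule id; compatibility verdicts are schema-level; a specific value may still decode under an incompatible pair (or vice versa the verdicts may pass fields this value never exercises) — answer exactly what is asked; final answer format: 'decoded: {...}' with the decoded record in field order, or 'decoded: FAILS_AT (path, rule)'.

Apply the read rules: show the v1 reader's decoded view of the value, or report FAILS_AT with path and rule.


decoded: {"tier": "BLUE", "extras": [10.0], "contact": {"score": null, "phone": "kappa"}, "checksum": null, "price": 10.0, "balance": -0.5}

the writer's type comes first in each Account pair
decode (reader v1):
  tier := "BLUE"
  extras := [10.0]
  contact.score := null (absent, optional -> null)
  contact.phone := "kappa"
  checksum := null (absent, optional -> null)
  price := 10.0
  balance := -0.5
  => decoded: {"tier": "BLUE", "extras": [10.0], "contact": {"score": null, "phone": "kappa"}, "checksum": null, "price": 10.0, "balance": -0.5}
diffs on Account not affecting the asked answer:
  field score in record Meta: type float32 changed to int32 -> a verdict-level change on Account — the shown value reads the same
  renamed field checksum to signature in record Account (alias checksum declared on the renamed field) -> a verdict-level change on Account — the shown value reads the same
  field balance in record Account: tag 5 changed to 13 -> inert under this dialect — no rule fires on Account and the result does not move
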